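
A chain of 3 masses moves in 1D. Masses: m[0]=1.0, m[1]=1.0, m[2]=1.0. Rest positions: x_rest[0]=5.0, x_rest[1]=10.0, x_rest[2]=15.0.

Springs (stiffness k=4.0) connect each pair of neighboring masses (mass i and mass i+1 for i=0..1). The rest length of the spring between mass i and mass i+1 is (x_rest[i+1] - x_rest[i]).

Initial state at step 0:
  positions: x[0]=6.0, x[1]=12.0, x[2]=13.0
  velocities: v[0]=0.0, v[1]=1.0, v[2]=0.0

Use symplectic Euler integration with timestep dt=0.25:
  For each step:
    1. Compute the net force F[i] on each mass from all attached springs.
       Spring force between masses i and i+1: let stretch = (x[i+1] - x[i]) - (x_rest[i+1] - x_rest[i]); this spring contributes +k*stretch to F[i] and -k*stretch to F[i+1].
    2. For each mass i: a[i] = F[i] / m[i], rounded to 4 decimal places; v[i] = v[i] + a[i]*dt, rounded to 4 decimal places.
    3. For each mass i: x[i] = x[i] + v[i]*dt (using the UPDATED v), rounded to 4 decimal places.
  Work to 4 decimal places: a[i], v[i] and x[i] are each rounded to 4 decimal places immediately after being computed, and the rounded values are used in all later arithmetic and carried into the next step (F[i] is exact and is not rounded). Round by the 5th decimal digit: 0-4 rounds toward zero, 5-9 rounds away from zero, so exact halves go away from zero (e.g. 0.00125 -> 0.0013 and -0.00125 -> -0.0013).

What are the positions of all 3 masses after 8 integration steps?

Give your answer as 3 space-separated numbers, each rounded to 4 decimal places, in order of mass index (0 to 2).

Step 0: x=[6.0000 12.0000 13.0000] v=[0.0000 1.0000 0.0000]
Step 1: x=[6.2500 11.0000 14.0000] v=[1.0000 -4.0000 4.0000]
Step 2: x=[6.4375 9.5625 15.5000] v=[0.7500 -5.7500 6.0000]
Step 3: x=[6.1563 8.8281 16.7656] v=[-1.1250 -2.9375 5.0625]
Step 4: x=[5.2930 9.4102 17.2969] v=[-3.4532 2.3282 2.1250]
Step 5: x=[4.2090 10.9346 17.1065] v=[-4.3360 6.0977 -0.7617]
Step 6: x=[3.5564 12.3206 16.6231] v=[-2.6104 5.5440 -1.9336]
Step 7: x=[3.8449 12.5912 16.3141] v=[1.1538 1.0823 -1.2361]
Step 8: x=[5.0699 11.6059 16.3244] v=[4.9001 -3.9411 0.0410]

Answer: 5.0699 11.6059 16.3244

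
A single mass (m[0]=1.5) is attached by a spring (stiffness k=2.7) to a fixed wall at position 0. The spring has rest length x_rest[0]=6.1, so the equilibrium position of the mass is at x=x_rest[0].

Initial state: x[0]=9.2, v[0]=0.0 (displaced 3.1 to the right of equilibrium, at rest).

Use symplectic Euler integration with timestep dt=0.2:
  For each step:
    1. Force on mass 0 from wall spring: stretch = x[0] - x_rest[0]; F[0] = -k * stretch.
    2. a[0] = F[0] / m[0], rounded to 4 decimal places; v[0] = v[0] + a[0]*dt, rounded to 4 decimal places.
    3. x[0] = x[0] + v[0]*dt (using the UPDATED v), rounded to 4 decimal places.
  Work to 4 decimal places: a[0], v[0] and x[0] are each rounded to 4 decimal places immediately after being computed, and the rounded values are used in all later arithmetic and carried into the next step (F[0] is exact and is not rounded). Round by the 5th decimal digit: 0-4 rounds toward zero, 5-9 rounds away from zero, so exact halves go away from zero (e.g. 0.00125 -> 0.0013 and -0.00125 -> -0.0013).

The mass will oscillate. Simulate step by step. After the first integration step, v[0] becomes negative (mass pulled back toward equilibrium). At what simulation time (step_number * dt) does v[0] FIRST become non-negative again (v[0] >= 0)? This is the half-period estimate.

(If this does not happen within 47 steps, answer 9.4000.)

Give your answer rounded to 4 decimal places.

Step 0: x=[9.2000] v=[0.0000]
Step 1: x=[8.9768] v=[-1.1160]
Step 2: x=[8.5465] v=[-2.1516]
Step 3: x=[7.9400] v=[-3.0323]
Step 4: x=[7.2011] v=[-3.6947]
Step 5: x=[6.3829] v=[-4.0911]
Step 6: x=[5.5443] v=[-4.1929]
Step 7: x=[4.7457] v=[-3.9928]
Step 8: x=[4.0446] v=[-3.5053]
Step 9: x=[3.4915] v=[-2.7654]
Step 10: x=[3.1262] v=[-1.8263]
Step 11: x=[2.9751] v=[-0.7557]
Step 12: x=[3.0490] v=[0.3693]
First v>=0 after going negative at step 12, time=2.4000

Answer: 2.4000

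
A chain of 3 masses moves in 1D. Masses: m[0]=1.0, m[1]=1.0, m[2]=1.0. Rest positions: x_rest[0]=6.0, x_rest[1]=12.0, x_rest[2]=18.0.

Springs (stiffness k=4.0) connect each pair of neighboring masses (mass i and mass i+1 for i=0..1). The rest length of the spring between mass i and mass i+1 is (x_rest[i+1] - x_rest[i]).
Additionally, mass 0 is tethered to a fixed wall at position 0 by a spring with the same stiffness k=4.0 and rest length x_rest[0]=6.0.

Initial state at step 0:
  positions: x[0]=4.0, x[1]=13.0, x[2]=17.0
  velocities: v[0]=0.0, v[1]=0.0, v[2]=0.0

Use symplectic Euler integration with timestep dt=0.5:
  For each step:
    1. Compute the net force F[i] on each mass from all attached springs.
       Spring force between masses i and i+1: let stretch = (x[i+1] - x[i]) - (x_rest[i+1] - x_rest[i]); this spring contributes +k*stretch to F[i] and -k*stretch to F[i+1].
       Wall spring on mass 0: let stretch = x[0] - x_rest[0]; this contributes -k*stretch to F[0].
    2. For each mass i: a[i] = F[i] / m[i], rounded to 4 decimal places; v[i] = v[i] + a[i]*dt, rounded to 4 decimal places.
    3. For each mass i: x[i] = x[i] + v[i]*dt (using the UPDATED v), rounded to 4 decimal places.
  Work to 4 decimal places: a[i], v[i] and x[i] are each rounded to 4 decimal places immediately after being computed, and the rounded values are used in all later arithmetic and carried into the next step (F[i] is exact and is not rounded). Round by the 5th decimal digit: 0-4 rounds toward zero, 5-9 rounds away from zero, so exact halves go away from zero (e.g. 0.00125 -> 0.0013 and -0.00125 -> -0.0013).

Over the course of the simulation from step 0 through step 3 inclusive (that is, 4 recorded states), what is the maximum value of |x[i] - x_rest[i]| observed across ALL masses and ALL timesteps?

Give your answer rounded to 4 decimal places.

Answer: 4.0000

Derivation:
Step 0: x=[4.0000 13.0000 17.0000] v=[0.0000 0.0000 0.0000]
Step 1: x=[9.0000 8.0000 19.0000] v=[10.0000 -10.0000 4.0000]
Step 2: x=[4.0000 15.0000 16.0000] v=[-10.0000 14.0000 -6.0000]
Step 3: x=[6.0000 12.0000 18.0000] v=[4.0000 -6.0000 4.0000]
Max displacement = 4.0000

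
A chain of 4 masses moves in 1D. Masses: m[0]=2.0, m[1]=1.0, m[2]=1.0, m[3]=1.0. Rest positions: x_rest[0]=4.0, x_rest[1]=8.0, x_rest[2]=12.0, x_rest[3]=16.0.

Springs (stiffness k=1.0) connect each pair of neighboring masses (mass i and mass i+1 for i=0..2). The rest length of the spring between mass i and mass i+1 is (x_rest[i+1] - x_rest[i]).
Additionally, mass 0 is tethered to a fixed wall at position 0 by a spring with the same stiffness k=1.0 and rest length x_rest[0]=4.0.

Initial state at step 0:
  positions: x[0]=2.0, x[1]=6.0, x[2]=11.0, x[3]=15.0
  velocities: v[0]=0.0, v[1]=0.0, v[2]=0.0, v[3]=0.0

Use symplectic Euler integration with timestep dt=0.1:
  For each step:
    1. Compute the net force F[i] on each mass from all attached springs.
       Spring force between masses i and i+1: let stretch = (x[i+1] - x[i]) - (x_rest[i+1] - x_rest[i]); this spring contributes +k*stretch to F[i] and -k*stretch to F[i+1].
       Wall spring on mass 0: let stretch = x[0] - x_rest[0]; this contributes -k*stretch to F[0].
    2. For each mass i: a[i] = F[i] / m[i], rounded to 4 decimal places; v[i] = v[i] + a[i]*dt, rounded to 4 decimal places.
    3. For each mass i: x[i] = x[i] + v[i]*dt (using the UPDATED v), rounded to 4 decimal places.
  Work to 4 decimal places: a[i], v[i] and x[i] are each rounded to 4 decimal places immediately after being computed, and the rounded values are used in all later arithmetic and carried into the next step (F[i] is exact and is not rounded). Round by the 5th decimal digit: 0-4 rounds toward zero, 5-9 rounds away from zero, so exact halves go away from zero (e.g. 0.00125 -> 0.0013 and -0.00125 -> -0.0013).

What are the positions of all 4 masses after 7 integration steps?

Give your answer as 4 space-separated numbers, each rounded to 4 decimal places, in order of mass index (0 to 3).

Step 0: x=[2.0000 6.0000 11.0000 15.0000] v=[0.0000 0.0000 0.0000 0.0000]
Step 1: x=[2.0100 6.0100 10.9900 15.0000] v=[0.1000 0.1000 -0.1000 0.0000]
Step 2: x=[2.0300 6.0298 10.9703 14.9999] v=[0.1995 0.1980 -0.1970 -0.0010]
Step 3: x=[2.0598 6.0590 10.9415 14.9995] v=[0.2980 0.2921 -0.2881 -0.0040]
Step 4: x=[2.0993 6.0970 10.9044 14.9985] v=[0.3950 0.3804 -0.3706 -0.0098]
Step 5: x=[2.1483 6.1431 10.8602 14.9966] v=[0.4899 0.4614 -0.4419 -0.0192]
Step 6: x=[2.2065 6.1965 10.8102 14.9933] v=[0.5822 0.5336 -0.5000 -0.0328]
Step 7: x=[2.2736 6.2561 10.7559 14.9882] v=[0.6714 0.5960 -0.5431 -0.0511]

Answer: 2.2736 6.2561 10.7559 14.9882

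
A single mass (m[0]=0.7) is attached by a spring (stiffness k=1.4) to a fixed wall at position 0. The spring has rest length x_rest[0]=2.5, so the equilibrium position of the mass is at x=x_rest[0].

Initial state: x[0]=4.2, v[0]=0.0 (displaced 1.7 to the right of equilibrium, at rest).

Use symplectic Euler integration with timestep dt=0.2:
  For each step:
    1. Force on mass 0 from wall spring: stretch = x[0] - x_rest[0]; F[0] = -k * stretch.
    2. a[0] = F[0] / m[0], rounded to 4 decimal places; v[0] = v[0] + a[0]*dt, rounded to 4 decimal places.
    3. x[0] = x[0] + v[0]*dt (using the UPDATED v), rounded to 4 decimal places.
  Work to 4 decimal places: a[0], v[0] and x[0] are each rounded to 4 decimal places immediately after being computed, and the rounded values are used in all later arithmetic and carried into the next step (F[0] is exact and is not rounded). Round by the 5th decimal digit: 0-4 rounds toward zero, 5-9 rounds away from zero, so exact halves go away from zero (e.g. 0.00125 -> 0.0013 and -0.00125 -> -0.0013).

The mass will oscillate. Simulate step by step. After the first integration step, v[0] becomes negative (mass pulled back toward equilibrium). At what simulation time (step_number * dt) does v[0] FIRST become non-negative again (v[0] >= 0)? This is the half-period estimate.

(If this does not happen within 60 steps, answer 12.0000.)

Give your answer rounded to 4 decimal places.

Step 0: x=[4.2000] v=[0.0000]
Step 1: x=[4.0640] v=[-0.6800]
Step 2: x=[3.8029] v=[-1.3056]
Step 3: x=[3.4375] v=[-1.8268]
Step 4: x=[2.9971] v=[-2.2018]
Step 5: x=[2.5170] v=[-2.4006]
Step 6: x=[2.0355] v=[-2.4074]
Step 7: x=[1.5912] v=[-2.2216]
Step 8: x=[1.2196] v=[-1.8581]
Step 9: x=[0.9504] v=[-1.3459]
Step 10: x=[0.8052] v=[-0.7261]
Step 11: x=[0.7956] v=[-0.0482]
Step 12: x=[0.9223] v=[0.6336]
First v>=0 after going negative at step 12, time=2.4000

Answer: 2.4000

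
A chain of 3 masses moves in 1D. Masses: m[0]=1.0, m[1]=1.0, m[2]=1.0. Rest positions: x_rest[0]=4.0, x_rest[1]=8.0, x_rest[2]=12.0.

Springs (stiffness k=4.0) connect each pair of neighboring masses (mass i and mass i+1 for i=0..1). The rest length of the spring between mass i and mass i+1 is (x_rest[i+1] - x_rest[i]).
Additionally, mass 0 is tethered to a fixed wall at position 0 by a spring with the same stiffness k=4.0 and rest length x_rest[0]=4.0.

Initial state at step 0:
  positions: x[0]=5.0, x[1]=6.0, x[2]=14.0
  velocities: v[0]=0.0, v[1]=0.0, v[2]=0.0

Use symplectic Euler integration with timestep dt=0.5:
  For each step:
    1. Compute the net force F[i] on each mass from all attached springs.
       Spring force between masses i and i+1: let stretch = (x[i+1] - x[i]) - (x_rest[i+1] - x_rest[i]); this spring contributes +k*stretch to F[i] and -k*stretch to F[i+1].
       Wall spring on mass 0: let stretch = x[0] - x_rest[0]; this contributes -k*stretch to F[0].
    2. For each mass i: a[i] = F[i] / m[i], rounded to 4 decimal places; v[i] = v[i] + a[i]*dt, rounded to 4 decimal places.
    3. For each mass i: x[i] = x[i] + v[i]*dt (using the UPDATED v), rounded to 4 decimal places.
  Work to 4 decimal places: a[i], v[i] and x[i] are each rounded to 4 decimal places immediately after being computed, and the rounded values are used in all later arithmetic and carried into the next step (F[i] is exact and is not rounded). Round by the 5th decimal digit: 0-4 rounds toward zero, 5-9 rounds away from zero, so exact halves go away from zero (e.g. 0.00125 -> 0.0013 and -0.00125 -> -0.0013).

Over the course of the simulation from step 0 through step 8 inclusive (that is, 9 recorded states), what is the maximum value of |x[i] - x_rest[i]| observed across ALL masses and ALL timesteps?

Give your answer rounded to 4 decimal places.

Step 0: x=[5.0000 6.0000 14.0000] v=[0.0000 0.0000 0.0000]
Step 1: x=[1.0000 13.0000 10.0000] v=[-8.0000 14.0000 -8.0000]
Step 2: x=[8.0000 5.0000 13.0000] v=[14.0000 -16.0000 6.0000]
Step 3: x=[4.0000 8.0000 12.0000] v=[-8.0000 6.0000 -2.0000]
Step 4: x=[0.0000 11.0000 11.0000] v=[-8.0000 6.0000 -2.0000]
Step 5: x=[7.0000 3.0000 14.0000] v=[14.0000 -16.0000 6.0000]
Step 6: x=[3.0000 10.0000 10.0000] v=[-8.0000 14.0000 -8.0000]
Step 7: x=[3.0000 10.0000 10.0000] v=[0.0000 0.0000 0.0000]
Step 8: x=[7.0000 3.0000 14.0000] v=[8.0000 -14.0000 8.0000]
Max displacement = 5.0000

Answer: 5.0000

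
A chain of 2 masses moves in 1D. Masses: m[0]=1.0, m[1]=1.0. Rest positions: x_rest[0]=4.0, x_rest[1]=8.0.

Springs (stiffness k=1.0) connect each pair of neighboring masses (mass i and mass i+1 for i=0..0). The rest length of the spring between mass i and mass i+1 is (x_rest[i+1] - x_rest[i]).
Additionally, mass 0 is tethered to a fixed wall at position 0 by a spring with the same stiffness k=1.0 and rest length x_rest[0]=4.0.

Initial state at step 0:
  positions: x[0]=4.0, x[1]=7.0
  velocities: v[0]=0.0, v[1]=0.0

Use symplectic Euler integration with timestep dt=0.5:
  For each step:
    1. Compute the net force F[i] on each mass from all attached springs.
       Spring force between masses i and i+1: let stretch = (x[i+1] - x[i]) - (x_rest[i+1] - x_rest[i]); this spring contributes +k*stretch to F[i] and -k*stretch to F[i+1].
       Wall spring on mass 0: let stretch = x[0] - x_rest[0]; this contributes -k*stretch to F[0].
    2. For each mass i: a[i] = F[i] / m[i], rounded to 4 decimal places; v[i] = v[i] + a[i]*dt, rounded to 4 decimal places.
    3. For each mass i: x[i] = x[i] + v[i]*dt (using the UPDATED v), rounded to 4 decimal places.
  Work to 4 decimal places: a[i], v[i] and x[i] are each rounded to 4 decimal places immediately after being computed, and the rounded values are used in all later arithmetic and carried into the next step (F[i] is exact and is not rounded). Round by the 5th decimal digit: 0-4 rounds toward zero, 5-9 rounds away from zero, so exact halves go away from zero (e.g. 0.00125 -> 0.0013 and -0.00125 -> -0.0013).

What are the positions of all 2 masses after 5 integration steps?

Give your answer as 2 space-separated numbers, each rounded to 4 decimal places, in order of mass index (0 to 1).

Step 0: x=[4.0000 7.0000] v=[0.0000 0.0000]
Step 1: x=[3.7500 7.2500] v=[-0.5000 0.5000]
Step 2: x=[3.4375 7.6250] v=[-0.6250 0.7500]
Step 3: x=[3.3125 7.9532] v=[-0.2500 0.6563]
Step 4: x=[3.5196 8.1212] v=[0.4141 0.3360]
Step 5: x=[3.9972 8.1388] v=[0.9551 0.0352]

Answer: 3.9972 8.1388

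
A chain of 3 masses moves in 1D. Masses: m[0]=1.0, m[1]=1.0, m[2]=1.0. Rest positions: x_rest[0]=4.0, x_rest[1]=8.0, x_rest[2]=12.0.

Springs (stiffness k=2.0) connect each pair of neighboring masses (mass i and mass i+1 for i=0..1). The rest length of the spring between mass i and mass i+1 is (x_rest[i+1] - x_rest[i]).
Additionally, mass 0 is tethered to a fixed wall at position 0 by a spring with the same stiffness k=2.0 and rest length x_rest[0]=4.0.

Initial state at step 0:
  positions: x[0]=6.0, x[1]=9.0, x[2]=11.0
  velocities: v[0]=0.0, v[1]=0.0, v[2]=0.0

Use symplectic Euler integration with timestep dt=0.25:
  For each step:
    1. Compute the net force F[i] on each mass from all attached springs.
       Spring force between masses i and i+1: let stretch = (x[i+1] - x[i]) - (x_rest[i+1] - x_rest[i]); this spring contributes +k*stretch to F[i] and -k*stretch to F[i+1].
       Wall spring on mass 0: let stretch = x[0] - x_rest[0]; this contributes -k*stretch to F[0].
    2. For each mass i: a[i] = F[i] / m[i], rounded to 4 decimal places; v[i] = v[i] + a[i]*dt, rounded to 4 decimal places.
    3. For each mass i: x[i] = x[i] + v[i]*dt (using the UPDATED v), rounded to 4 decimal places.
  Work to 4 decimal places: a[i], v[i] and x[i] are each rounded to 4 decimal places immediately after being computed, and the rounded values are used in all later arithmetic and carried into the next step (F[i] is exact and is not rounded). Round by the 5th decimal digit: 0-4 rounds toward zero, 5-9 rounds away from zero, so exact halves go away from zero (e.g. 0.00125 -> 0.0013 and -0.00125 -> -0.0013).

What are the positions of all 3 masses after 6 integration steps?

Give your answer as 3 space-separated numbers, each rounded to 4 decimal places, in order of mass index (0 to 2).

Step 0: x=[6.0000 9.0000 11.0000] v=[0.0000 0.0000 0.0000]
Step 1: x=[5.6250 8.8750 11.2500] v=[-1.5000 -0.5000 1.0000]
Step 2: x=[4.9531 8.6406 11.7031] v=[-2.6875 -0.9375 1.8125]
Step 3: x=[4.1230 8.3281 12.2734] v=[-3.3203 -1.2500 2.2813]
Step 4: x=[3.3032 7.9831 12.8506] v=[-3.2793 -1.3799 2.3087]
Step 5: x=[2.6555 7.6616 13.3194] v=[-2.5910 -1.2861 1.8750]
Step 6: x=[2.3016 7.4215 13.5809] v=[-1.4157 -0.9603 1.0461]

Answer: 2.3016 7.4215 13.5809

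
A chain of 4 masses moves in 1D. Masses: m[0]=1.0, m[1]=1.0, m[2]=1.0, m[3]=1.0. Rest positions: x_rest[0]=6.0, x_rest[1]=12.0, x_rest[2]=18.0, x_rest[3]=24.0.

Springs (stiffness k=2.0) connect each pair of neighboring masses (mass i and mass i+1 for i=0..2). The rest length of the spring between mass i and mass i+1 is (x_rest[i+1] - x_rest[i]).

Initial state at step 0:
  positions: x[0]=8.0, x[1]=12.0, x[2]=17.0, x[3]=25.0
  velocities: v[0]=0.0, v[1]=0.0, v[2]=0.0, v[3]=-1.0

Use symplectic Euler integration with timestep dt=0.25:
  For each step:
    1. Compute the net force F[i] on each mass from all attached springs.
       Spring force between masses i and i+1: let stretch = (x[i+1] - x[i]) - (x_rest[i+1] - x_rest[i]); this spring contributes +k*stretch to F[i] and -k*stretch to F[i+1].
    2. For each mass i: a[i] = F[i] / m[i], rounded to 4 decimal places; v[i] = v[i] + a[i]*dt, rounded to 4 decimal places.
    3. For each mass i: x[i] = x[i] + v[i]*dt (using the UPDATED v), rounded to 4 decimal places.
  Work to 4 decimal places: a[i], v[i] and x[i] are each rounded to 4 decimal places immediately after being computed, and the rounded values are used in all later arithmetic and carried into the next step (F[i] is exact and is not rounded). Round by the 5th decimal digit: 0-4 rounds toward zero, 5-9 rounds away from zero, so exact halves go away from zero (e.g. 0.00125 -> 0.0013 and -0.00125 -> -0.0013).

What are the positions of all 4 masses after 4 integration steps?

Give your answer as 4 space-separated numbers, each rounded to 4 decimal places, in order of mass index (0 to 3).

Answer: 6.1485 12.9717 19.0967 22.7832

Derivation:
Step 0: x=[8.0000 12.0000 17.0000 25.0000] v=[0.0000 0.0000 0.0000 -1.0000]
Step 1: x=[7.7500 12.1250 17.3750 24.5000] v=[-1.0000 0.5000 1.5000 -2.0000]
Step 2: x=[7.2969 12.3594 17.9844 23.8594] v=[-1.8125 0.9375 2.4375 -2.5625]
Step 3: x=[6.7266 12.6641 18.6250 23.2344] v=[-2.2813 1.2188 2.5625 -2.5000]
Step 4: x=[6.1485 12.9717 19.0967 22.7832] v=[-2.3126 1.2305 1.8868 -1.8047]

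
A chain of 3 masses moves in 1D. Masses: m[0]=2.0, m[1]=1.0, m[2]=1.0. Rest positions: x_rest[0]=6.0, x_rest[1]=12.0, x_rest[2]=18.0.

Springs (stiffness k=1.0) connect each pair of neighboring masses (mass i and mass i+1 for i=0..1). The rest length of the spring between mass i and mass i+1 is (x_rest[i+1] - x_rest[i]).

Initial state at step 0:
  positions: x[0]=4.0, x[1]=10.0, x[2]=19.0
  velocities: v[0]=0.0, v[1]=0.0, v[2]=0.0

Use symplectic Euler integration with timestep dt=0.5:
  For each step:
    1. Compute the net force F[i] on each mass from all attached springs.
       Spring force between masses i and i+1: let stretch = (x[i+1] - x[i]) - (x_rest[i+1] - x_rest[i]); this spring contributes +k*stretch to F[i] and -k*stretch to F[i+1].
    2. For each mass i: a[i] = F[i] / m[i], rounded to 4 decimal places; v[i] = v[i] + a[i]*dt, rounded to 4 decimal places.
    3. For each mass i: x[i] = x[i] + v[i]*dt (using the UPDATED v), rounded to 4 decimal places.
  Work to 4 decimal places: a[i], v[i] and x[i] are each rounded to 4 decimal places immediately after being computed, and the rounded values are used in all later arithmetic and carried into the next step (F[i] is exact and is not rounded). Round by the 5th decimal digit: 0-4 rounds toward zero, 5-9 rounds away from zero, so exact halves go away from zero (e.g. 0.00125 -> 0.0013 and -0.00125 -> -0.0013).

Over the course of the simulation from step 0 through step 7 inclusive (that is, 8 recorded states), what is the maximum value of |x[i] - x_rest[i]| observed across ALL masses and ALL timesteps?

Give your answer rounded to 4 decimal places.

Answer: 2.9976

Derivation:
Step 0: x=[4.0000 10.0000 19.0000] v=[0.0000 0.0000 0.0000]
Step 1: x=[4.0000 10.7500 18.2500] v=[0.0000 1.5000 -1.5000]
Step 2: x=[4.0938 11.6875 17.1250] v=[0.1875 1.8750 -2.2500]
Step 3: x=[4.3868 12.0860 16.1406] v=[0.5860 0.7969 -1.9688]
Step 4: x=[4.8922 11.5733 15.6426] v=[1.0108 -1.0254 -0.9961]
Step 5: x=[5.4828 10.4077 15.6272] v=[1.1811 -2.3313 -0.0308]
Step 6: x=[5.9390 9.3157 15.8070] v=[0.9123 -2.1840 0.3595]
Step 7: x=[6.0673 9.0024 15.8640] v=[0.2565 -0.6267 0.1139]
Max displacement = 2.9976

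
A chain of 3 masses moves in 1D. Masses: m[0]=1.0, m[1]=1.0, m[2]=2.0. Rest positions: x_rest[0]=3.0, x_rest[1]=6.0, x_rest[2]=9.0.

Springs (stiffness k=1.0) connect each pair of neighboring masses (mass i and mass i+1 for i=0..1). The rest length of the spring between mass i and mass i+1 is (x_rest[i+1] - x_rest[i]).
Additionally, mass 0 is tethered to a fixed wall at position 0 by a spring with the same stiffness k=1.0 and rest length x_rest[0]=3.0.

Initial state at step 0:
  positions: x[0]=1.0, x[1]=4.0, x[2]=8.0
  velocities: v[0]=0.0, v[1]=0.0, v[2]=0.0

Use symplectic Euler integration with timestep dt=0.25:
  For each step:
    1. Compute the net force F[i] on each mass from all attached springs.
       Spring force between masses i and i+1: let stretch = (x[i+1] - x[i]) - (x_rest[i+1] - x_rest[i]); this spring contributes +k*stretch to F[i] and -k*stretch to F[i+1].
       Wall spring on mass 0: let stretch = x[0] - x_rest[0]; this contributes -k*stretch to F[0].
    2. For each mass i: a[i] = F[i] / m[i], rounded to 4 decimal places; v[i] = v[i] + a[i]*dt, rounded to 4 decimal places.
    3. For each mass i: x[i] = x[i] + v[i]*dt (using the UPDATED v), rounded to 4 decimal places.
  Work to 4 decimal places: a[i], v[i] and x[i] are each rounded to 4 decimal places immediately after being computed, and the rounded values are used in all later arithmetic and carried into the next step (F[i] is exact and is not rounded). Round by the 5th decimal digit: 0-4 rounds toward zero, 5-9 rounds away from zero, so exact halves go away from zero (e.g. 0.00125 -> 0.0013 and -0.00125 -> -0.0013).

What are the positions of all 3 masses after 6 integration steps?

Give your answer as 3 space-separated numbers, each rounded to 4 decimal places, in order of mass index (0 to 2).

Answer: 2.9095 5.1551 7.5358

Derivation:
Step 0: x=[1.0000 4.0000 8.0000] v=[0.0000 0.0000 0.0000]
Step 1: x=[1.1250 4.0625 7.9688] v=[0.5000 0.2500 -0.1250]
Step 2: x=[1.3633 4.1856 7.9092] v=[0.9531 0.4922 -0.2383]
Step 3: x=[1.6928 4.3650 7.8270] v=[1.3179 0.7175 -0.3288]
Step 4: x=[2.0835 4.5938 7.7304] v=[1.5628 0.9150 -0.3866]
Step 5: x=[2.5009 4.8617 7.6295] v=[1.6695 1.0716 -0.4037]
Step 6: x=[2.9095 5.1551 7.5358] v=[1.6345 1.1734 -0.3747]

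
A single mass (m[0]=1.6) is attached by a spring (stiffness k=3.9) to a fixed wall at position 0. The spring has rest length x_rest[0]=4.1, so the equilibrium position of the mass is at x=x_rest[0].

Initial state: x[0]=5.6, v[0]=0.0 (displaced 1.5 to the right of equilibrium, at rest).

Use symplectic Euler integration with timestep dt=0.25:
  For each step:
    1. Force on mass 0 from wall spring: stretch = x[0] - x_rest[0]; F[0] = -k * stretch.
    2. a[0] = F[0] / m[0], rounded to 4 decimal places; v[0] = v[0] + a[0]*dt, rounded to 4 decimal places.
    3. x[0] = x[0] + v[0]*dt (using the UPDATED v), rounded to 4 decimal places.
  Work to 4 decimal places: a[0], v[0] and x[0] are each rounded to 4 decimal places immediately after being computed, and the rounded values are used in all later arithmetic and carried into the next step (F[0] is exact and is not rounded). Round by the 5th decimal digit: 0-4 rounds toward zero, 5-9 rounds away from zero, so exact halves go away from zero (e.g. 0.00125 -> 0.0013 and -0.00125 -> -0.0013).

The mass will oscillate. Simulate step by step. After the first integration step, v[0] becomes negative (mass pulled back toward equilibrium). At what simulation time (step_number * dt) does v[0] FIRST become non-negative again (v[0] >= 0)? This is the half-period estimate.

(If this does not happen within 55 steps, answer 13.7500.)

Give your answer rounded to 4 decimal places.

Step 0: x=[5.6000] v=[0.0000]
Step 1: x=[5.3715] v=[-0.9141]
Step 2: x=[4.9493] v=[-1.6889]
Step 3: x=[4.3977] v=[-2.2065]
Step 4: x=[3.8007] v=[-2.3879]
Step 5: x=[3.2493] v=[-2.2055]
Step 6: x=[2.8275] v=[-1.6871]
Step 7: x=[2.5996] v=[-0.9117]
Step 8: x=[2.6003] v=[0.0026]
First v>=0 after going negative at step 8, time=2.0000

Answer: 2.0000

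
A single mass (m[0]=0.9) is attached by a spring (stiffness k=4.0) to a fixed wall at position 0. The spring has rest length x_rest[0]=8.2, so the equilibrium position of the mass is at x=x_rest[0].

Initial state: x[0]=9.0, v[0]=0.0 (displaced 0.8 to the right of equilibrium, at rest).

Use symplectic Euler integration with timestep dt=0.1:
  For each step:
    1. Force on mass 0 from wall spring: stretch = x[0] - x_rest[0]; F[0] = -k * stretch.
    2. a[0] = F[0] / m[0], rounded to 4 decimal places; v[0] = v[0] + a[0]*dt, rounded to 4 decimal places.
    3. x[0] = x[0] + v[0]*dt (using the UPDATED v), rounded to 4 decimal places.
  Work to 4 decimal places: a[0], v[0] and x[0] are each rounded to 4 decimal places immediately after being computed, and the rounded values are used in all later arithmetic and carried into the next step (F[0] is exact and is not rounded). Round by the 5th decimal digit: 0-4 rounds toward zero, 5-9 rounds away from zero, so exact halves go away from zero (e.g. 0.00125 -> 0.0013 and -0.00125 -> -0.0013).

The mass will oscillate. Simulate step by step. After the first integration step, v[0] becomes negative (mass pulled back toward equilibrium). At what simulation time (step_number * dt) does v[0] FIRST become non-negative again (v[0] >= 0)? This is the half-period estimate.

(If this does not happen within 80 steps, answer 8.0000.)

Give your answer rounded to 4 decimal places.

Step 0: x=[9.0000] v=[0.0000]
Step 1: x=[8.9644] v=[-0.3556]
Step 2: x=[8.8949] v=[-0.6953]
Step 3: x=[8.7945] v=[-1.0041]
Step 4: x=[8.6677] v=[-1.2683]
Step 5: x=[8.5201] v=[-1.4762]
Step 6: x=[8.3583] v=[-1.6185]
Step 7: x=[8.1894] v=[-1.6889]
Step 8: x=[8.0210] v=[-1.6842]
Step 9: x=[7.8605] v=[-1.6046]
Step 10: x=[7.7151] v=[-1.4537]
Step 11: x=[7.5913] v=[-1.2382]
Step 12: x=[7.4945] v=[-0.9677]
Step 13: x=[7.4291] v=[-0.6541]
Step 14: x=[7.3980] v=[-0.3115]
Step 15: x=[7.4025] v=[0.0449]
First v>=0 after going negative at step 15, time=1.5000

Answer: 1.5000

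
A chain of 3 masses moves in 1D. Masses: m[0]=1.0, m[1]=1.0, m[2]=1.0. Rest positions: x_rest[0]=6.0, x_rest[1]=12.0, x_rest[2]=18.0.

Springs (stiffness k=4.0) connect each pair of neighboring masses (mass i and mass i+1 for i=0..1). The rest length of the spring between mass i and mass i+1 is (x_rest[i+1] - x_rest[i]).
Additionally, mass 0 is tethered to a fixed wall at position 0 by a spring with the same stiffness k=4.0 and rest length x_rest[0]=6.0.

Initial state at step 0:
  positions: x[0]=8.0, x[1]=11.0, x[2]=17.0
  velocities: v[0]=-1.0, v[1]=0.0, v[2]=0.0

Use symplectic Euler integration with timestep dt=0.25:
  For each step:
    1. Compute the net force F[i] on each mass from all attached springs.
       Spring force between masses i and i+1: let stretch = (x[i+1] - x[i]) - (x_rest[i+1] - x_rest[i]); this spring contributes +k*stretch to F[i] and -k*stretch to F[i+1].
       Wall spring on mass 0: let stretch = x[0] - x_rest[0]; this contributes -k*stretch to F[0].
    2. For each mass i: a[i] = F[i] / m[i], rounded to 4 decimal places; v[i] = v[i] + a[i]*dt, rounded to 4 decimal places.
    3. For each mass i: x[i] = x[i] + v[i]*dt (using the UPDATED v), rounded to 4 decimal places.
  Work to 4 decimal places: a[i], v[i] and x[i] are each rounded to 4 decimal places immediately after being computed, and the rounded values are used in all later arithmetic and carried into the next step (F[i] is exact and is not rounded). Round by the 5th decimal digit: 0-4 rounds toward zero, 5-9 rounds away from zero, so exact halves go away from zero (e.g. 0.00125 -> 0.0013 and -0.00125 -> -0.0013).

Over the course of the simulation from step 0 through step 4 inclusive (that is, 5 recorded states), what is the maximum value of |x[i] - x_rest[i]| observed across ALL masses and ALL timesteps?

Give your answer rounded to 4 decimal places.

Step 0: x=[8.0000 11.0000 17.0000] v=[-1.0000 0.0000 0.0000]
Step 1: x=[6.5000 11.7500 17.0000] v=[-6.0000 3.0000 0.0000]
Step 2: x=[4.6875 12.5000 17.1875] v=[-7.2500 3.0000 0.7500]
Step 3: x=[3.6563 12.4688 17.7031] v=[-4.1250 -0.1250 2.0625]
Step 4: x=[3.9141 11.5430 18.4102] v=[1.0312 -3.7032 2.8282]
Max displacement = 2.3437

Answer: 2.3437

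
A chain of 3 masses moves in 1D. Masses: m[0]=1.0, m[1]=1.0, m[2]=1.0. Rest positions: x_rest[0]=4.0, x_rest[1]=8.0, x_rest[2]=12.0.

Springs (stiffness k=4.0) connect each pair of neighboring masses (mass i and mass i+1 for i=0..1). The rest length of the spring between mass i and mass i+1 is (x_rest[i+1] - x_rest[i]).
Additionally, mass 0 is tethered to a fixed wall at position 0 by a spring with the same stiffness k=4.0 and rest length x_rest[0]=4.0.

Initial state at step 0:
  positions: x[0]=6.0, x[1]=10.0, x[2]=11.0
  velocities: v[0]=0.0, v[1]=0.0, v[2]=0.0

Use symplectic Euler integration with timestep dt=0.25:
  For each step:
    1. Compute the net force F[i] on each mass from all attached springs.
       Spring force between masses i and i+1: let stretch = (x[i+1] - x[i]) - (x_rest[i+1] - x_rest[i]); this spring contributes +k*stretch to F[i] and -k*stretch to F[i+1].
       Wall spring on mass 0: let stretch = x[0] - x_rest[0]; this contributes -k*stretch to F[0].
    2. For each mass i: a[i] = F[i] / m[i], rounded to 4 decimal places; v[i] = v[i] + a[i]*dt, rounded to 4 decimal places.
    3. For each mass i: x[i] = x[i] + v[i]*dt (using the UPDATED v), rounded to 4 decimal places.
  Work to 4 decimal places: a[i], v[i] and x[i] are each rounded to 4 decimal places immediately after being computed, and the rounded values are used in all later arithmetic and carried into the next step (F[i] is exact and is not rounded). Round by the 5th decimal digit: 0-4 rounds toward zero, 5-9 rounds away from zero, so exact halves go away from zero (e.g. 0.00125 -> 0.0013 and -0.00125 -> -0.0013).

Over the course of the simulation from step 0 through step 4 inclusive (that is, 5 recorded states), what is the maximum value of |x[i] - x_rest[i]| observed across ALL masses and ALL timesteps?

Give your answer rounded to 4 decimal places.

Step 0: x=[6.0000 10.0000 11.0000] v=[0.0000 0.0000 0.0000]
Step 1: x=[5.5000 9.2500 11.7500] v=[-2.0000 -3.0000 3.0000]
Step 2: x=[4.5625 8.1875 12.8750] v=[-3.7500 -4.2500 4.5000]
Step 3: x=[3.3906 7.3906 13.8281] v=[-4.6875 -3.1875 3.8125]
Step 4: x=[2.3711 7.2031 14.1719] v=[-4.0781 -0.7500 1.3750]
Max displacement = 2.1719

Answer: 2.1719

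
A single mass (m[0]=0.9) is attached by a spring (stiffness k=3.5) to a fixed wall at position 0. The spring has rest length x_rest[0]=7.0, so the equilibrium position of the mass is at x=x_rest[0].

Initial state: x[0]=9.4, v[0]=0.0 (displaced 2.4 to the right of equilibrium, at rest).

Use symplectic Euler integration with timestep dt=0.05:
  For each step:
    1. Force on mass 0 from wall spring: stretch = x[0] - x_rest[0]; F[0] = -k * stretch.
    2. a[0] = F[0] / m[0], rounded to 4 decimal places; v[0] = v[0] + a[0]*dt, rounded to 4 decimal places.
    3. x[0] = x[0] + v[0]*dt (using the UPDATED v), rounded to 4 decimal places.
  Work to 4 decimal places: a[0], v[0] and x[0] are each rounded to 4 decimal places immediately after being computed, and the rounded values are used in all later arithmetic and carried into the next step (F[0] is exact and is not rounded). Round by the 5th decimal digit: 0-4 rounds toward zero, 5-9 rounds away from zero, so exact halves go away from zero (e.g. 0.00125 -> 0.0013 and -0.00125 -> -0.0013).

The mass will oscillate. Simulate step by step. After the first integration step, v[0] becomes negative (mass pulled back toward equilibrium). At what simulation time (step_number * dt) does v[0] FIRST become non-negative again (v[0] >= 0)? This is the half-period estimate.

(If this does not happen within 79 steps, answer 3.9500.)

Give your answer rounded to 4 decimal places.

Answer: 1.6000

Derivation:
Step 0: x=[9.4000] v=[0.0000]
Step 1: x=[9.3767] v=[-0.4667]
Step 2: x=[9.3303] v=[-0.9288]
Step 3: x=[9.2612] v=[-1.3819]
Step 4: x=[9.1701] v=[-1.8216]
Step 5: x=[9.0579] v=[-2.2436]
Step 6: x=[8.9257] v=[-2.6437]
Step 7: x=[8.7748] v=[-3.0181]
Step 8: x=[8.6066] v=[-3.3632]
Step 9: x=[8.4228] v=[-3.6756]
Step 10: x=[8.2252] v=[-3.9523]
Step 11: x=[8.0157] v=[-4.1905]
Step 12: x=[7.7963] v=[-4.3880]
Step 13: x=[7.5692] v=[-4.5428]
Step 14: x=[7.3365] v=[-4.6535]
Step 15: x=[7.1006] v=[-4.7189]
Step 16: x=[6.8637] v=[-4.7385]
Step 17: x=[6.6281] v=[-4.7120]
Step 18: x=[6.3961] v=[-4.6397]
Step 19: x=[6.1700] v=[-4.5223]
Step 20: x=[5.9520] v=[-4.3609]
Step 21: x=[5.7441] v=[-4.1571]
Step 22: x=[5.5485] v=[-3.9129]
Step 23: x=[5.3670] v=[-3.6307]
Step 24: x=[5.2013] v=[-3.3132]
Step 25: x=[5.0531] v=[-2.9635]
Step 26: x=[4.9239] v=[-2.5849]
Step 27: x=[4.8148] v=[-2.1812]
Step 28: x=[4.7270] v=[-1.7563]
Step 29: x=[4.6613] v=[-1.3143]
Step 30: x=[4.6183] v=[-0.8596]
Step 31: x=[4.5985] v=[-0.3965]
Step 32: x=[4.6020] v=[0.0705]
First v>=0 after going negative at step 32, time=1.6000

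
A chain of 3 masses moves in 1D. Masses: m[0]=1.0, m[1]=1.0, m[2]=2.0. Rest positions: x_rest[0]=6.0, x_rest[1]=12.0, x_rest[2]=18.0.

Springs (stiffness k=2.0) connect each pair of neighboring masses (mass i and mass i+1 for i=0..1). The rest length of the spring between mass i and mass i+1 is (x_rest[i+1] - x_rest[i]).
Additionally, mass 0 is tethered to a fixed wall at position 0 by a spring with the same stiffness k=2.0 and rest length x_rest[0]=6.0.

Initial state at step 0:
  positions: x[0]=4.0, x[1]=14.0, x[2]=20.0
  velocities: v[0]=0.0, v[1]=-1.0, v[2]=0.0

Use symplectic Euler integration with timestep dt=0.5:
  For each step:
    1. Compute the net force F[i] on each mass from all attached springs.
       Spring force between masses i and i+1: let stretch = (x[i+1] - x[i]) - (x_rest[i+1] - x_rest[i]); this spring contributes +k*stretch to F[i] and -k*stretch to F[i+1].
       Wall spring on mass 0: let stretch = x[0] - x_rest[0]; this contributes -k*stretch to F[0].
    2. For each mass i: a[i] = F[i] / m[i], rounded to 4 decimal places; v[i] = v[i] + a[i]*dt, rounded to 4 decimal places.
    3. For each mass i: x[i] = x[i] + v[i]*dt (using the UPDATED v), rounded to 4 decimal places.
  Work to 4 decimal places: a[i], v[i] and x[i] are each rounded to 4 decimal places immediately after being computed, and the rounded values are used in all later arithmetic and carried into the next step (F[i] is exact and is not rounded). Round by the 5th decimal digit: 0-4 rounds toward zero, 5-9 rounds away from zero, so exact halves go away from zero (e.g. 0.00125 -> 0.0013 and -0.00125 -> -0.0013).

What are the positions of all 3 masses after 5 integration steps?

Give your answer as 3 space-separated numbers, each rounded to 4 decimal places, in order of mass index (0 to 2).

Step 0: x=[4.0000 14.0000 20.0000] v=[0.0000 -1.0000 0.0000]
Step 1: x=[7.0000 11.5000 20.0000] v=[6.0000 -5.0000 0.0000]
Step 2: x=[8.7500 11.0000 19.3750] v=[3.5000 -1.0000 -1.2500]
Step 3: x=[7.2500 13.5625 18.1563] v=[-3.0000 5.1250 -2.4375]
Step 4: x=[5.2813 15.2657 17.2891] v=[-3.9375 3.4063 -1.7344]
Step 5: x=[5.6641 12.9884 17.4161] v=[0.7656 -4.5547 0.2539]

Answer: 5.6641 12.9884 17.4161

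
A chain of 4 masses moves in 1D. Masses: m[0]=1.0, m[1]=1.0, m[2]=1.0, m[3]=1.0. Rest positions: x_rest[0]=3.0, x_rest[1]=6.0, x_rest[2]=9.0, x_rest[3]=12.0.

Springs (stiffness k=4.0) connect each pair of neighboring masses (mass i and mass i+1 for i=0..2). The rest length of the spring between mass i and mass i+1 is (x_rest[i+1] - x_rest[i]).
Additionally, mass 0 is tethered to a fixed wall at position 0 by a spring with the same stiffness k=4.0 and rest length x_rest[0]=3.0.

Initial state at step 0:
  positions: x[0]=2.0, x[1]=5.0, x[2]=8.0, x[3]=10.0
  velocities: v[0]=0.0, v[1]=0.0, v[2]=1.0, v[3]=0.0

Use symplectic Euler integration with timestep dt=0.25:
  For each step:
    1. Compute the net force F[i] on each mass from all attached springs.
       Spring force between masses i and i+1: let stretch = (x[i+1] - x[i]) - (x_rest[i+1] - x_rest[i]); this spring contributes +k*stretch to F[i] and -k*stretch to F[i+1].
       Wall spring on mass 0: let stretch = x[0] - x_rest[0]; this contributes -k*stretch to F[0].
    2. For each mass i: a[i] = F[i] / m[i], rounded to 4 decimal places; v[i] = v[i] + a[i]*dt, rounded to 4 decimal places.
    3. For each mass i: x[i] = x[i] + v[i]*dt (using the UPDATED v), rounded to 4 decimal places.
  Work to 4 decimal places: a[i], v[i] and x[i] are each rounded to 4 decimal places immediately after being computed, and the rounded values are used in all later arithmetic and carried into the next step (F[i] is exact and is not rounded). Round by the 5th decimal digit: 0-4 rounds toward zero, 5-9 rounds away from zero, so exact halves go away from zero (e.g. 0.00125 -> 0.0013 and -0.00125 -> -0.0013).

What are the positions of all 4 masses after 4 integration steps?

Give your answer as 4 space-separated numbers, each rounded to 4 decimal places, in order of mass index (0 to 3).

Answer: 3.1055 5.3945 7.7618 11.5001

Derivation:
Step 0: x=[2.0000 5.0000 8.0000 10.0000] v=[0.0000 0.0000 1.0000 0.0000]
Step 1: x=[2.2500 5.0000 8.0000 10.2500] v=[1.0000 0.0000 0.0000 1.0000]
Step 2: x=[2.6250 5.0625 7.8125 10.6875] v=[1.5000 0.2500 -0.7500 1.7500]
Step 3: x=[2.9531 5.2031 7.6563 11.1563] v=[1.3125 0.5625 -0.6250 1.8750]
Step 4: x=[3.1055 5.3945 7.7618 11.5001] v=[0.6094 0.7657 0.4218 1.3750]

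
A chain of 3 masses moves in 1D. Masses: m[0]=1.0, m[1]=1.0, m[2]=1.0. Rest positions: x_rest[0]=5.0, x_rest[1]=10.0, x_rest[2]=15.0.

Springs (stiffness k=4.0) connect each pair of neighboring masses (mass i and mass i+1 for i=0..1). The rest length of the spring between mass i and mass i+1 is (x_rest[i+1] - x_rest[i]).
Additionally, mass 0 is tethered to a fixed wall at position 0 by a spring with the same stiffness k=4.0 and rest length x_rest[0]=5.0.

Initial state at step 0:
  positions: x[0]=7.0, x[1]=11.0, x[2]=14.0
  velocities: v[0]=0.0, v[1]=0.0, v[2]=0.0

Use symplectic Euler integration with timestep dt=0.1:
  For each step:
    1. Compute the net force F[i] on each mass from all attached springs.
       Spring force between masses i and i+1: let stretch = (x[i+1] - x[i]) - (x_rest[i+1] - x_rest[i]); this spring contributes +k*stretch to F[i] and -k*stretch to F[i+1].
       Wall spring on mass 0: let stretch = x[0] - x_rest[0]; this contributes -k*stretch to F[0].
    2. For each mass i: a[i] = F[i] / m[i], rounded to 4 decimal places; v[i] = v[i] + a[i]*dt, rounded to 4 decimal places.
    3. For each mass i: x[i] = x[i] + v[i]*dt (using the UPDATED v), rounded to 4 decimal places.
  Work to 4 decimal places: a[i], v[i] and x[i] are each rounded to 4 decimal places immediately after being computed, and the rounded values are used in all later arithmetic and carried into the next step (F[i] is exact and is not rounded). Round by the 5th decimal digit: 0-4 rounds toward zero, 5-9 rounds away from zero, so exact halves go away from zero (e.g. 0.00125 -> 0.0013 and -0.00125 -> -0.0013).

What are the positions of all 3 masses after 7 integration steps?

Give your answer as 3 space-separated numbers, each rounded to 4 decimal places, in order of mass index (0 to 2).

Step 0: x=[7.0000 11.0000 14.0000] v=[0.0000 0.0000 0.0000]
Step 1: x=[6.8800 10.9600 14.0800] v=[-1.2000 -0.4000 0.8000]
Step 2: x=[6.6480 10.8816 14.2352] v=[-2.3200 -0.7840 1.5520]
Step 3: x=[6.3194 10.7680 14.4563] v=[-3.2858 -1.1360 2.2106]
Step 4: x=[5.9160 10.6240 14.7298] v=[-4.0341 -1.4401 2.7353]
Step 5: x=[5.4643 10.4559 15.0391] v=[-4.5173 -1.6810 3.0930]
Step 6: x=[4.9937 10.2715 15.3651] v=[-4.7064 -1.8444 3.2597]
Step 7: x=[4.5344 10.0797 15.6873] v=[-4.5928 -1.9181 3.2223]

Answer: 4.5344 10.0797 15.6873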